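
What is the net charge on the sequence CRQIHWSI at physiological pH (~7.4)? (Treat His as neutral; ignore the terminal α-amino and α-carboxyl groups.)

The side chains ionized at physiological pH are Lys/Arg (+1) and Asp/Glu (−1); with His treated as neutral, nothing else contributes.
Positive (K, R): R2 → +1.
Negative (D, E): none → −0.
Net charge = (+1) + (−0) = +1.

+1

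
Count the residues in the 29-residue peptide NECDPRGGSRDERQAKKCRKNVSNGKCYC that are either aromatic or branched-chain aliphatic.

2

Aromatic: F, W, Y. Branched-chain aliphatic: I, L, V.
Aromatic residues here: Y28 (1).
Branched-chain aliphatic residues here: V22 (1).
The two groups share no amino acid, so total = 1 + 1 = 2.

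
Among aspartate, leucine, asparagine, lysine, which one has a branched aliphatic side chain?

leucine

Valine (V), leucine (L), and isoleucine (I) are the branched-chain amino acids.
Of the listed options, only leucine belongs to this group.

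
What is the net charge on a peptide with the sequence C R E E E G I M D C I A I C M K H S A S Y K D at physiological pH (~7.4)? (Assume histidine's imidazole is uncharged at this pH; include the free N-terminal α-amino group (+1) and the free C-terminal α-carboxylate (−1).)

-2

Near pH 7.4, K and R contribute +1 each, D and E contribute −1 each, and every other side chain (His included, as stated) is uncharged.
Positive (K, R): R2, K16, K22 → +3.
Negative (D, E): E3, E4, E5, D9, D23 → −5.
The N-terminus (+1) and C-terminus (−1) cancel.
Net charge = (+3) + (−5) = −2.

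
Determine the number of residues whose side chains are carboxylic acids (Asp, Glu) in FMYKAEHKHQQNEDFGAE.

Matching residues: E6, E13, D14, E18.

4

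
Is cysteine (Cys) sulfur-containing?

Cysteine (C, thiol) and methionine (M, thioether) are the two sulfur-containing amino acids.
Cysteine is in this group.

Yes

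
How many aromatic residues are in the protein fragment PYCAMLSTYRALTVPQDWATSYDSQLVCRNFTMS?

F, W, and Y each carry an aromatic ring on the side chain.
Matching residues: Y2, Y9, W18, Y22, F31.

5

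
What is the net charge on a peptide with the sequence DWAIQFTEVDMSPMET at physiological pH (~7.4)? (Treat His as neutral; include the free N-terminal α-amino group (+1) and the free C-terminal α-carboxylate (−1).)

-4

At pH ~7.4 the Lys and Arg side chains are protonated (+1), the Asp and Glu side chains are deprotonated (−1), and with His taken as neutral all other side chains carry no charge.
Positive (K, R): none → +0.
Negative (D, E): D1, E8, D10, E15 → −4.
The N-terminus (+1) and C-terminus (−1) cancel.
Net charge = (+0) + (−4) = −4.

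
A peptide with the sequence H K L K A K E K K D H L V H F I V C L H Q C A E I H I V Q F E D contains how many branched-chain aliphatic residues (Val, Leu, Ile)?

Matching residues: L3, L12, V13, I16, V17, L19, I25, I27, V28.

9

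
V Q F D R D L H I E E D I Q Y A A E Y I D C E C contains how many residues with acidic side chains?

8

Only D (aspartate) and E (glutamate) carry a side-chain carboxylic acid.
Matching residues: D4, D6, E10, E11, D12, E18, D21, E23.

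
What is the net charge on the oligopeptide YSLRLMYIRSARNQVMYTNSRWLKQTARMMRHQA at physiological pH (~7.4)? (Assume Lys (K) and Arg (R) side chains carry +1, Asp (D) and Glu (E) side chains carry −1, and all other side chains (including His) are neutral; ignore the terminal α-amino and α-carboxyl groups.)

+7

Positive (K, R): R4, R9, R12, R21, K24, R28, R31 → +7.
Negative (D, E): none → −0.
Net charge = (+7) + (−0) = +7.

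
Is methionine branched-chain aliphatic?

V, L, and I make up the branched-chain aliphatic group.
Methionine is not in this group.

No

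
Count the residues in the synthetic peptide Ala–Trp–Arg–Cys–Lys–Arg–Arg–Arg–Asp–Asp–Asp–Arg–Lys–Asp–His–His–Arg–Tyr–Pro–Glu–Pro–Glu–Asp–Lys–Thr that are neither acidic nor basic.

Acidic: D, E. Basic: K, R, H. All other residues are neither.
Matching residues: Ala1, Trp2, Cys4, Tyr18, Pro19, Pro21, Thr25.

7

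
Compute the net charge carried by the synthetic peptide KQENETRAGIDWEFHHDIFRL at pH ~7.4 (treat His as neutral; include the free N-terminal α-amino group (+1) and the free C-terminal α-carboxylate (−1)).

-2

The side chains ionized at physiological pH are Lys/Arg (+1) and Asp/Glu (−1); with His treated as neutral, nothing else contributes.
Positive (K, R): K1, R7, R20 → +3.
Negative (D, E): E3, E5, D11, E13, D17 → −5.
The N-terminus (+1) and C-terminus (−1) cancel.
Net charge = (+3) + (−5) = −2.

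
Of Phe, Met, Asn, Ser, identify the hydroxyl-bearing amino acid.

Ser

The –OH-bearing residues are Ser, Thr (aliphatic alcohols), and Tyr (phenol).
Of the listed options, only Ser belongs to this group.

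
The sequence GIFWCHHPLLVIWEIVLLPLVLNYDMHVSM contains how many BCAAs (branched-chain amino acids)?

The BCAAs are Val, Leu, and Ile — aliphatic side chains with a branch point.
Matching residues: I2, L9, L10, V11, I12, I15, V16, L17, L18, L20, V21, L22, V28.

13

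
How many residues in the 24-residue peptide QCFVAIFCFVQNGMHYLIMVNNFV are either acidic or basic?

1

Acidic: D, E. Basic: H, K, R.
Acidic residues here: none (0).
Basic residues here: H15 (1).
The two groups share no amino acid, so total = 0 + 1 = 1.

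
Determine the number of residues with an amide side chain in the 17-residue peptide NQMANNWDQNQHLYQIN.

9

The amide-side-chain residues are Asn (N) and Gln (Q).
Matching residues: N1, Q2, N5, N6, Q9, N10, Q11, Q15, N17.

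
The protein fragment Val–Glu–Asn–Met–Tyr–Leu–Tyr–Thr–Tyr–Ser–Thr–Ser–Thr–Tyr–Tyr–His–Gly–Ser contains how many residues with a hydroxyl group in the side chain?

The –OH-bearing residues are Ser, Thr (aliphatic alcohols), and Tyr (phenol).
Matching residues: Tyr5, Tyr7, Thr8, Tyr9, Ser10, Thr11, Ser12, Thr13, Tyr14, Tyr15, Ser18.

11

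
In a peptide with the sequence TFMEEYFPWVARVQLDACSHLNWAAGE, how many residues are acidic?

Only D (aspartate) and E (glutamate) carry a side-chain carboxylic acid.
Matching residues: E4, E5, D16, E27.

4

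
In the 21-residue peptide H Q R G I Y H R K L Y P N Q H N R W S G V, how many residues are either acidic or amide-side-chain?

4

Acidic: D, E. Amide-side-chain: N, Q.
Acidic residues here: none (0).
Amide-side-chain residues here: Q2, N13, Q14, N16 (4).
The two groups share no amino acid, so total = 0 + 4 = 4.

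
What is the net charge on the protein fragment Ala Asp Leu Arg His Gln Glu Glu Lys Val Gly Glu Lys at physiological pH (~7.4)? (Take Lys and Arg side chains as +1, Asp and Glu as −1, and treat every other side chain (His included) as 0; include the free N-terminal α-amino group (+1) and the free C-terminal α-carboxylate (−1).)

-1

Positive (K, R): Arg4, Lys9, Lys13 → +3.
Negative (D, E): Asp2, Glu7, Glu8, Glu12 → −4.
The N-terminus (+1) and C-terminus (−1) cancel.
Net charge = (+3) + (−4) = −1.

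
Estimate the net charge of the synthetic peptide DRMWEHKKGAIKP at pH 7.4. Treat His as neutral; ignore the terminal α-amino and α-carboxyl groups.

Near pH 7.4, K and R contribute +1 each, D and E contribute −1 each, and every other side chain (His included, as stated) is uncharged.
Positive (K, R): R2, K7, K8, K12 → +4.
Negative (D, E): D1, E5 → −2.
Net charge = (+4) + (−2) = +2.

+2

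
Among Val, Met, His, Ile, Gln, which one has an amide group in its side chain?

Gln

Asparagine (N) and glutamine (Q) have uncharged amide side chains.
Of the listed options, only Gln belongs to this group.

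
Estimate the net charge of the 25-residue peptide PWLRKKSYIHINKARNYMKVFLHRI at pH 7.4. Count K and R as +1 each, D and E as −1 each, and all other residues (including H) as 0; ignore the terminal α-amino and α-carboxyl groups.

+7

Positive (K, R): R4, K5, K6, K13, R15, K19, R24 → +7.
Negative (D, E): none → −0.
Net charge = (+7) + (−0) = +7.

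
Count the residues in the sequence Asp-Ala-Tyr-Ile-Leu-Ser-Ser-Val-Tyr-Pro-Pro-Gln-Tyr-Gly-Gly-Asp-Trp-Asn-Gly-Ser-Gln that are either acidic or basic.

2

Acidic: D, E. Basic: H, K, R.
Acidic residues here: Asp1, Asp16 (2).
Basic residues here: none (0).
The two groups share no amino acid, so total = 2 + 0 = 2.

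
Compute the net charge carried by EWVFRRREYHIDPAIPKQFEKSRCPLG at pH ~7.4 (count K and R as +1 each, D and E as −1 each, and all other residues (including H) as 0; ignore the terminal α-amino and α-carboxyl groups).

+2

Positive (K, R): R5, R6, R7, K17, K21, R23 → +6.
Negative (D, E): E1, E8, D12, E20 → −4.
Net charge = (+6) + (−4) = +2.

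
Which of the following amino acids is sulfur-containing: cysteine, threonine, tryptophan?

Only Cys (C) and Met (M) have a sulfur atom in the side chain.
Of the listed options, only cysteine belongs to this group.

cysteine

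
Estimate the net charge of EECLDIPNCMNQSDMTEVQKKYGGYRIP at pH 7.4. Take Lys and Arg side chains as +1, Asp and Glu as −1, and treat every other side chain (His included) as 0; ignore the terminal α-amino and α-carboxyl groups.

Positive (K, R): K20, K21, R26 → +3.
Negative (D, E): E1, E2, D5, D14, E17 → −5.
Net charge = (+3) + (−5) = −2.

-2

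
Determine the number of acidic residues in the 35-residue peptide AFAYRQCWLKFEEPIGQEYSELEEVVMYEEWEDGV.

Only D (aspartate) and E (glutamate) carry a side-chain carboxylic acid.
Matching residues: E12, E13, E18, E21, E23, E24, E29, E30, E32, D33.

10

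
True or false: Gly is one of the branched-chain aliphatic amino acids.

Valine (V), leucine (L), and isoleucine (I) are the branched-chain amino acids.
Glycine is not in this group.

False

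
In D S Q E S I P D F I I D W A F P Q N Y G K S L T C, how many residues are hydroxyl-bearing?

S, T, and Y are the three residues with a side-chain hydroxyl.
Matching residues: S2, S5, Y19, S22, T24.

5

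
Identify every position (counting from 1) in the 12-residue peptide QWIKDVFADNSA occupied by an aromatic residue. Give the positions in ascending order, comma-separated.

2, 7

F, W, and Y each carry an aromatic ring on the side chain.
Matching residues: W2, F7.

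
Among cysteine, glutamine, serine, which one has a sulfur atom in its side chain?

cysteine

The sulfur-bearing residues are cysteine (–SH) and methionine (–S–CH₃).
Of the listed options, only cysteine belongs to this group.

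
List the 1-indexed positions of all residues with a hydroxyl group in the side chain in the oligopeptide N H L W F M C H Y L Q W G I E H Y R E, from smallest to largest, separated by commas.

9, 17

The –OH-bearing residues are Ser, Thr (aliphatic alcohols), and Tyr (phenol).
Matching residues: Y9, Y17.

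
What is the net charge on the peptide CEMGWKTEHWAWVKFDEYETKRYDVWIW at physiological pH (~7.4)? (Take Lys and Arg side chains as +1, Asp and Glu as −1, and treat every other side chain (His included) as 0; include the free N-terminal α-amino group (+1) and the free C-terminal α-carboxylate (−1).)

-2

Positive (K, R): K6, K14, K21, R22 → +4.
Negative (D, E): E2, E8, D16, E17, E19, D24 → −6.
The N-terminus (+1) and C-terminus (−1) cancel.
Net charge = (+4) + (−6) = −2.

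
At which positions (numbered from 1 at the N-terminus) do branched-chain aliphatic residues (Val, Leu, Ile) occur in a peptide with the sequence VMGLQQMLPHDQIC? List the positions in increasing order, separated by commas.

Matching residues: V1, L4, L8, I13.

1, 4, 8, 13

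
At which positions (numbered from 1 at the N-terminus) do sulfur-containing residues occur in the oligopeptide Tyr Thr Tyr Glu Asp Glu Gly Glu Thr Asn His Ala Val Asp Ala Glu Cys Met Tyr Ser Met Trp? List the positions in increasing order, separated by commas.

17, 18, 21

The sulfur-bearing residues are cysteine (–SH) and methionine (–S–CH₃).
Matching residues: Cys17, Met18, Met21.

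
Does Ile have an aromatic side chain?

The aromatic amino acids are Phe (F, benzyl), Trp (W, indole), and Tyr (Y, phenol).
Isoleucine is not in this group.

No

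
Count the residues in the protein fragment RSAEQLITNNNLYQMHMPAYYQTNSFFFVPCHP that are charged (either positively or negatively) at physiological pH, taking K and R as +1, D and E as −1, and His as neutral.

Charged side chains at pH ~7.4: K, R (positive); D, E (negative).
Matching residues: R1, E4.

2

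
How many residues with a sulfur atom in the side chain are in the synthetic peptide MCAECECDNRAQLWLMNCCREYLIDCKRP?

Cysteine (C, thiol) and methionine (M, thioether) are the two sulfur-containing amino acids.
Matching residues: M1, C2, C5, C7, M16, C18, C19, C26.

8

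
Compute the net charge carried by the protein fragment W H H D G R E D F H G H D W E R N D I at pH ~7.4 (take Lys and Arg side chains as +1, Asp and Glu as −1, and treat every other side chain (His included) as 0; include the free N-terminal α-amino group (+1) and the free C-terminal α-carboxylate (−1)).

Positive (K, R): R6, R16 → +2.
Negative (D, E): D4, E7, D8, D13, E15, D18 → −6.
The N-terminus (+1) and C-terminus (−1) cancel.
Net charge = (+2) + (−6) = −4.

-4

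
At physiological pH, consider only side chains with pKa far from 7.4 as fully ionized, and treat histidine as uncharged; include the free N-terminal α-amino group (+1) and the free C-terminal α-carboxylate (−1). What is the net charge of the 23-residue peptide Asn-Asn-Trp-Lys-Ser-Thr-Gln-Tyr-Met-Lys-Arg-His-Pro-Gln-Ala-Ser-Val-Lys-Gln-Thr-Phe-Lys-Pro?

+5

The side chains ionized at physiological pH are Lys/Arg (+1) and Asp/Glu (−1); with His treated as neutral, nothing else contributes.
Positive (K, R): Lys4, Lys10, Arg11, Lys18, Lys22 → +5.
Negative (D, E): none → −0.
The N-terminus (+1) and C-terminus (−1) cancel.
Net charge = (+5) + (−0) = +5.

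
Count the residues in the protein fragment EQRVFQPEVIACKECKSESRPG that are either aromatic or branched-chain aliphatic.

4

Aromatic: F, W, Y. Branched-chain aliphatic: I, L, V.
Aromatic residues here: F5 (1).
Branched-chain aliphatic residues here: V4, V9, I10 (3).
The two groups share no amino acid, so total = 1 + 3 = 4.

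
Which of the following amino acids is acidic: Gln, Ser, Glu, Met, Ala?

The acidic residues are Asp (D) and Glu (E), whose side chains end in a carboxylate group.
Of the listed options, only Glu belongs to this group.

Glu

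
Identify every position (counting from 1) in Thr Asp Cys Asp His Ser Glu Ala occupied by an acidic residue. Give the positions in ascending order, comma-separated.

Only D (aspartate) and E (glutamate) carry a side-chain carboxylic acid.
Matching residues: Asp2, Asp4, Glu7.

2, 4, 7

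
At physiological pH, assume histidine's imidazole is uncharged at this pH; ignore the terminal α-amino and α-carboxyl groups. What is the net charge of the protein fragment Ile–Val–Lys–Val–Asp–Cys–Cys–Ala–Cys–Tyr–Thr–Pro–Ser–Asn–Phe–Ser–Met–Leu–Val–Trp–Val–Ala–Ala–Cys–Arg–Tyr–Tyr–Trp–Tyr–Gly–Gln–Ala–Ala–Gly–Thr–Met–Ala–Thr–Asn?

+1

At pH ~7.4 the Lys and Arg side chains are protonated (+1), the Asp and Glu side chains are deprotonated (−1), and with His taken as neutral all other side chains carry no charge.
Positive (K, R): Lys3, Arg25 → +2.
Negative (D, E): Asp5 → −1.
Net charge = (+2) + (−1) = +1.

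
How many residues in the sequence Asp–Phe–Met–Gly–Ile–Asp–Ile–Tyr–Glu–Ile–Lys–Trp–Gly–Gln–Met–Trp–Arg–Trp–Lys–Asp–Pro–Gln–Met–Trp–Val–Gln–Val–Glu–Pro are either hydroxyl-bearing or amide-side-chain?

Hydroxyl-bearing: S, T, Y. Amide-side-chain: N, Q.
Hydroxyl-bearing residues here: Tyr8 (1).
Amide-side-chain residues here: Gln14, Gln22, Gln26 (3).
The two groups share no amino acid, so total = 1 + 3 = 4.

4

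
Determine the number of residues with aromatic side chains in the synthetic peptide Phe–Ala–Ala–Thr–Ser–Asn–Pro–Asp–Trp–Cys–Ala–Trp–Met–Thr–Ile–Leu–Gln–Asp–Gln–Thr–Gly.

3

F, W, and Y each carry an aromatic ring on the side chain.
Matching residues: Phe1, Trp9, Trp12.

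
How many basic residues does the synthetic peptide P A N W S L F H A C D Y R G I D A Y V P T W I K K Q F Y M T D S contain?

Lysine (K), arginine (R), and histidine (H) have basic, nitrogen-containing side chains.
Matching residues: H8, R13, K24, K25.

4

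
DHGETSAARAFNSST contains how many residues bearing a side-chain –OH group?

5

Serine (S), threonine (T), and tyrosine (Y) each carry a hydroxyl group on the side chain.
Matching residues: T5, S6, S13, S14, T15.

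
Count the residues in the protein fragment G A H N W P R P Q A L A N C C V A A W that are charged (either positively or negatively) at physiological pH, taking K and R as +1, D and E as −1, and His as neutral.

1

Charged side chains at pH ~7.4: K, R (positive); D, E (negative).
Matching residues: R7.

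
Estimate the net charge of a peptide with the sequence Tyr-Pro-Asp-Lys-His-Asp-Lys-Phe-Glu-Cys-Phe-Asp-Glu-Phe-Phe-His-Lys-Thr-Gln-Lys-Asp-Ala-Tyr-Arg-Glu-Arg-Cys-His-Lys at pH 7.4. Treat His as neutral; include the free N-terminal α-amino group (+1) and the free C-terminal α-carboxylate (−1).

0

At pH ~7.4 the Lys and Arg side chains are protonated (+1), the Asp and Glu side chains are deprotonated (−1), and with His taken as neutral all other side chains carry no charge.
Positive (K, R): Lys4, Lys7, Lys17, Lys20, Arg24, Arg26, Lys29 → +7.
Negative (D, E): Asp3, Asp6, Glu9, Asp12, Glu13, Asp21, Glu25 → −7.
The N-terminus (+1) and C-terminus (−1) cancel.
Net charge = (+7) + (−7) = 0.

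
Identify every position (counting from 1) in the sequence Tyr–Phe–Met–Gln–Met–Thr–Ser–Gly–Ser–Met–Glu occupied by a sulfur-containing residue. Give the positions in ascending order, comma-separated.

Matching residues: Met3, Met5, Met10.

3, 5, 10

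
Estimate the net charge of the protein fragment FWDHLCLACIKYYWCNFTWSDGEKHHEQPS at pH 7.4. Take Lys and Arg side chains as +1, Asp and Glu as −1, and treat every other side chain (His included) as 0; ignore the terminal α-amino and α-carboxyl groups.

-2

Positive (K, R): K11, K24 → +2.
Negative (D, E): D3, D21, E23, E27 → −4.
Net charge = (+2) + (−4) = −2.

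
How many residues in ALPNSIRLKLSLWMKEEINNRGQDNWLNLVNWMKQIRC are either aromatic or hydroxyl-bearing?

Aromatic: F, W, Y. Hydroxyl-bearing: S, T, Y.
Aromatic residues here: W13, W26, W32 (3).
Hydroxyl-bearing residues here: S5, S11 (2).
(Y belongs to both groups, but none appear in this sequence.) Total = 3 + 2 = 5.

5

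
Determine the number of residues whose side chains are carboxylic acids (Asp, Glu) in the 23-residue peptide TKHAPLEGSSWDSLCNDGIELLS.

Matching residues: E7, D12, D17, E20.

4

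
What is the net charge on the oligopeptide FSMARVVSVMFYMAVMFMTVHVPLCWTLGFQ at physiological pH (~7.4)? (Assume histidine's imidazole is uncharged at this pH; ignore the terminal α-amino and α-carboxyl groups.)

+1

Near pH 7.4, K and R contribute +1 each, D and E contribute −1 each, and every other side chain (His included, as stated) is uncharged.
Positive (K, R): R5 → +1.
Negative (D, E): none → −0.
Net charge = (+1) + (−0) = +1.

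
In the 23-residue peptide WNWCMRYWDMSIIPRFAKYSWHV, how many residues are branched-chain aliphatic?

V, L, and I make up the branched-chain aliphatic group.
Matching residues: I12, I13, V23.

3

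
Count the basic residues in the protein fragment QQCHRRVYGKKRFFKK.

K, R, and H are the three residues with basic side chains (ε-amine, guanidinium, and imidazole respectively).
Matching residues: H4, R5, R6, K10, K11, R12, K15, K16.

8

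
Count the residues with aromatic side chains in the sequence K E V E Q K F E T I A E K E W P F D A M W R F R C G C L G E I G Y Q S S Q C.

F, W, and Y each carry an aromatic ring on the side chain.
Matching residues: F7, W15, F17, W21, F23, Y33.

6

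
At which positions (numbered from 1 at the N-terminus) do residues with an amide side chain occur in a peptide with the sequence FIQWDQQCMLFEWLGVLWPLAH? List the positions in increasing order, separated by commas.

3, 6, 7

Asparagine (N) and glutamine (Q) have uncharged amide side chains.
Matching residues: Q3, Q6, Q7.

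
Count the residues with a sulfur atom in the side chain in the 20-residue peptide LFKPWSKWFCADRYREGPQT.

1

The sulfur-bearing residues are cysteine (–SH) and methionine (–S–CH₃).
Matching residues: C10.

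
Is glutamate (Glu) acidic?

Aspartate (D) and glutamate (E) have carboxylic-acid side chains and are the acidic amino acids.
Glutamate is in this group.

Yes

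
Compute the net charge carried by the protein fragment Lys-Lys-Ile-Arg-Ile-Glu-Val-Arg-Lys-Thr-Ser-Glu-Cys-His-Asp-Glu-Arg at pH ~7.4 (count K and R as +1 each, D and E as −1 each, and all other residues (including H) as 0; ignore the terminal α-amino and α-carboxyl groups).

+2

Positive (K, R): Lys1, Lys2, Arg4, Arg8, Lys9, Arg17 → +6.
Negative (D, E): Glu6, Glu12, Asp15, Glu16 → −4.
Net charge = (+6) + (−4) = +2.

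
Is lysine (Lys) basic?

Yes

The basic amino acids are Lys (K), Arg (R), and His (H).
Lysine is in this group.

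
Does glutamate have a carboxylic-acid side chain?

Only D (aspartate) and E (glutamate) carry a side-chain carboxylic acid.
Glutamate is in this group.

Yes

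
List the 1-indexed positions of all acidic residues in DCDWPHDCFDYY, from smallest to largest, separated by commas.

1, 3, 7, 10

The acidic residues are Asp (D) and Glu (E), whose side chains end in a carboxylate group.
Matching residues: D1, D3, D7, D10.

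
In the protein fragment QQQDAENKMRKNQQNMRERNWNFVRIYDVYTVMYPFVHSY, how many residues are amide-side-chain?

10

Asparagine (N) and glutamine (Q) have uncharged amide side chains.
Matching residues: Q1, Q2, Q3, N7, N12, Q13, Q14, N15, N20, N22.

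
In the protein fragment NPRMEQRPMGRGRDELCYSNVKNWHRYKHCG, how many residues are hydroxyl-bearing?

3

Serine (S), threonine (T), and tyrosine (Y) each carry a hydroxyl group on the side chain.
Matching residues: Y18, S19, Y27.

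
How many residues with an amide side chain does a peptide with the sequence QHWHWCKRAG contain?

1

Asparagine (N) and glutamine (Q) have uncharged amide side chains.
Matching residues: Q1.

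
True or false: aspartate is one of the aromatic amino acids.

False

The aromatic amino acids are Phe (F, benzyl), Trp (W, indole), and Tyr (Y, phenol).
Aspartate is not in this group.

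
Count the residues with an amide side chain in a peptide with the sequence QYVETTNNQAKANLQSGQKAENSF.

Only N (asparagine) and Q (glutamine) carry a side-chain carboxamide.
Matching residues: Q1, N7, N8, Q9, N13, Q15, Q18, N22.

8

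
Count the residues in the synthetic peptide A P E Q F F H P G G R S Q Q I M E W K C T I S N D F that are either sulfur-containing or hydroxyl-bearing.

Sulfur-containing: C, M. Hydroxyl-bearing: S, T, Y.
Sulfur-containing residues here: M16, C20 (2).
Hydroxyl-bearing residues here: S12, T21, S23 (3).
The two groups share no amino acid, so total = 2 + 3 = 5.

5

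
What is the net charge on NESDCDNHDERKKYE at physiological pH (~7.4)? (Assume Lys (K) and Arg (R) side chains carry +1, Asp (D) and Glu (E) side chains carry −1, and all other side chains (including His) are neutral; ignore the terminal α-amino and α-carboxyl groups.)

Positive (K, R): R11, K12, K13 → +3.
Negative (D, E): E2, D4, D6, D9, E10, E15 → −6.
Net charge = (+3) + (−6) = −3.

-3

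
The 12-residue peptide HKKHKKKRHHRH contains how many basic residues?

12

The basic amino acids are Lys (K), Arg (R), and His (H).
Matching residues: H1, K2, K3, H4, K5, K6, K7, R8, H9, H10, R11, H12.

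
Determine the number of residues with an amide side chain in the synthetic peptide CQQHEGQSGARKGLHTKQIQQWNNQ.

Asparagine (N) and glutamine (Q) have uncharged amide side chains.
Matching residues: Q2, Q3, Q7, Q18, Q20, Q21, N23, N24, Q25.

9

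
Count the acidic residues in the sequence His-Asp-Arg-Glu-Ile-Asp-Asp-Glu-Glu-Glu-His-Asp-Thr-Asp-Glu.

Only D (aspartate) and E (glutamate) carry a side-chain carboxylic acid.
Matching residues: Asp2, Glu4, Asp6, Asp7, Glu8, Glu9, Glu10, Asp12, Asp14, Glu15.

10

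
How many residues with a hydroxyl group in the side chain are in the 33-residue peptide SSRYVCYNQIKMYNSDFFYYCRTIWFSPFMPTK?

11

The –OH-bearing residues are Ser, Thr (aliphatic alcohols), and Tyr (phenol).
Matching residues: S1, S2, Y4, Y7, Y13, S15, Y19, Y20, T23, S27, T32.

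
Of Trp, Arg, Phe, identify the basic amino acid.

Arg

The basic amino acids are Lys (K), Arg (R), and His (H).
Of the listed options, only Arg belongs to this group.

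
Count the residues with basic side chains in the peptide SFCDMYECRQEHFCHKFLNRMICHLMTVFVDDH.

7

K, R, and H are the three residues with basic side chains (ε-amine, guanidinium, and imidazole respectively).
Matching residues: R9, H12, H15, K16, R20, H24, H33.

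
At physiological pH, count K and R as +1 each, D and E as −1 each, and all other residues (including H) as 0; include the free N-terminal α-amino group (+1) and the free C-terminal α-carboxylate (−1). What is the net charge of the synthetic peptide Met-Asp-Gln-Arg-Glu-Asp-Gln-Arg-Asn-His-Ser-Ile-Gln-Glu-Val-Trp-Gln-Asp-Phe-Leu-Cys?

Positive (K, R): Arg4, Arg8 → +2.
Negative (D, E): Asp2, Glu5, Asp6, Glu14, Asp18 → −5.
The N-terminus (+1) and C-terminus (−1) cancel.
Net charge = (+2) + (−5) = −3.

-3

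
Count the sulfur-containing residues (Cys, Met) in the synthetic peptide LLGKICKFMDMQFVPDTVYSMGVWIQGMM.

Matching residues: C6, M9, M11, M21, M28, M29.

6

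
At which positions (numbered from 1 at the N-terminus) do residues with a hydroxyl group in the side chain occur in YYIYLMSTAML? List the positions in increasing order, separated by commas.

1, 2, 4, 7, 8

S, T, and Y are the three residues with a side-chain hydroxyl.
Matching residues: Y1, Y2, Y4, S7, T8.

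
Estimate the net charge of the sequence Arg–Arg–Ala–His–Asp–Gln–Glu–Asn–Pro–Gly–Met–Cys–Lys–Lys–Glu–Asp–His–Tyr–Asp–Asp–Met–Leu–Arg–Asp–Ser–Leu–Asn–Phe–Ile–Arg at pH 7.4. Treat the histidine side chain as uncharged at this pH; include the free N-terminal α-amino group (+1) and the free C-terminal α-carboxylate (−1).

-1

At pH ~7.4 the Lys and Arg side chains are protonated (+1), the Asp and Glu side chains are deprotonated (−1), and with His taken as neutral all other side chains carry no charge.
Positive (K, R): Arg1, Arg2, Lys13, Lys14, Arg23, Arg30 → +6.
Negative (D, E): Asp5, Glu7, Glu15, Asp16, Asp19, Asp20, Asp24 → −7.
The N-terminus (+1) and C-terminus (−1) cancel.
Net charge = (+6) + (−7) = −1.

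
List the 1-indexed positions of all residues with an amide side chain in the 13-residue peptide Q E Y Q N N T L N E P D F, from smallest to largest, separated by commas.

Asparagine (N) and glutamine (Q) have uncharged amide side chains.
Matching residues: Q1, Q4, N5, N6, N9.

1, 4, 5, 6, 9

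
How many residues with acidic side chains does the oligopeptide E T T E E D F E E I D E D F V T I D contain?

10

Only D (aspartate) and E (glutamate) carry a side-chain carboxylic acid.
Matching residues: E1, E4, E5, D6, E8, E9, D11, E12, D13, D18.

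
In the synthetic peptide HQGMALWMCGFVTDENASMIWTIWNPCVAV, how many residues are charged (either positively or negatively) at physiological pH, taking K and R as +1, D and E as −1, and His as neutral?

Charged side chains at pH ~7.4: K, R (positive); D, E (negative).
Matching residues: D14, E15.

2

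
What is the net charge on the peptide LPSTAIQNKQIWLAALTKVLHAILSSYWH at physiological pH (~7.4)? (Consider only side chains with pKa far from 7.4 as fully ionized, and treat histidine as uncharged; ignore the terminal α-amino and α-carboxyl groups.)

The side chains ionized at physiological pH are Lys/Arg (+1) and Asp/Glu (−1); with His treated as neutral, nothing else contributes.
Positive (K, R): K9, K18 → +2.
Negative (D, E): none → −0.
Net charge = (+2) + (−0) = +2.

+2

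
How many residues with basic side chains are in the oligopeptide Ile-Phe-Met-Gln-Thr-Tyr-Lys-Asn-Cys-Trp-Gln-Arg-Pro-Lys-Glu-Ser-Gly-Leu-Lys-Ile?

Lysine (K), arginine (R), and histidine (H) have basic, nitrogen-containing side chains.
Matching residues: Lys7, Arg12, Lys14, Lys19.

4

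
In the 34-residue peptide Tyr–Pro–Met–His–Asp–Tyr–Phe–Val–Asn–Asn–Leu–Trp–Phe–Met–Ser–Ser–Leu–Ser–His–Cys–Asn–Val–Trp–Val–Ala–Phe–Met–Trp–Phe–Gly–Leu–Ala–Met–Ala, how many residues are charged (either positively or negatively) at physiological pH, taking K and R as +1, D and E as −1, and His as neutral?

Charged side chains at pH ~7.4: K, R (positive); D, E (negative).
Matching residues: Asp5.

1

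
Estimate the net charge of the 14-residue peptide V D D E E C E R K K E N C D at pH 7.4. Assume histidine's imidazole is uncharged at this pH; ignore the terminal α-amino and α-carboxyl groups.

The side chains ionized at physiological pH are Lys/Arg (+1) and Asp/Glu (−1); with His treated as neutral, nothing else contributes.
Positive (K, R): R8, K9, K10 → +3.
Negative (D, E): D2, D3, E4, E5, E7, E11, D14 → −7.
Net charge = (+3) + (−7) = −4.

-4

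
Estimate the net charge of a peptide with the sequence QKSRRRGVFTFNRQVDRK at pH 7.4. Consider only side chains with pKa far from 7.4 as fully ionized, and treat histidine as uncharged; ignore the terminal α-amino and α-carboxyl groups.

At pH ~7.4 the Lys and Arg side chains are protonated (+1), the Asp and Glu side chains are deprotonated (−1), and with His taken as neutral all other side chains carry no charge.
Positive (K, R): K2, R4, R5, R6, R13, R17, K18 → +7.
Negative (D, E): D16 → −1.
Net charge = (+7) + (−1) = +6.

+6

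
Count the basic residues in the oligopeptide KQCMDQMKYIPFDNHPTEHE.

The basic amino acids are Lys (K), Arg (R), and His (H).
Matching residues: K1, K8, H15, H19.

4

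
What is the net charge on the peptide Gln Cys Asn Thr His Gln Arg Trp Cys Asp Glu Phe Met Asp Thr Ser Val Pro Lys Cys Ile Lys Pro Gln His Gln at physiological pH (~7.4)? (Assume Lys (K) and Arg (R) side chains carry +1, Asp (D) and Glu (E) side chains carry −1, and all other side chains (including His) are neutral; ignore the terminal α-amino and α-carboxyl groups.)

0

Positive (K, R): Arg7, Lys19, Lys22 → +3.
Negative (D, E): Asp10, Glu11, Asp14 → −3.
Net charge = (+3) + (−3) = 0.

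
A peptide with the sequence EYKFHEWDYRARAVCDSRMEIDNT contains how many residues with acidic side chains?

6

The acidic residues are Asp (D) and Glu (E), whose side chains end in a carboxylate group.
Matching residues: E1, E6, D8, D16, E20, D22.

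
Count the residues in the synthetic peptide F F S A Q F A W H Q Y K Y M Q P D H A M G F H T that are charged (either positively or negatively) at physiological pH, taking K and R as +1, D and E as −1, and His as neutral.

Charged side chains at pH ~7.4: K, R (positive); D, E (negative).
Matching residues: K12, D17.

2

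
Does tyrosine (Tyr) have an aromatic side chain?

The aromatic amino acids are Phe (F, benzyl), Trp (W, indole), and Tyr (Y, phenol).
Tyrosine is in this group.

Yes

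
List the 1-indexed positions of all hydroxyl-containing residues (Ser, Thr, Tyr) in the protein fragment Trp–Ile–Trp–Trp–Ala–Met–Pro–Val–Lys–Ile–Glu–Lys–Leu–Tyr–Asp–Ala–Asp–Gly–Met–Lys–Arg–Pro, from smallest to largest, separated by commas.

Matching residues: Tyr14.

14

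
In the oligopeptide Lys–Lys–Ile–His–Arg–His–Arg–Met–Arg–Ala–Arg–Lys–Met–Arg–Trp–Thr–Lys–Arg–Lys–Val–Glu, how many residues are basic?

13

The basic amino acids are Lys (K), Arg (R), and His (H).
Matching residues: Lys1, Lys2, His4, Arg5, His6, Arg7, Arg9, Arg11, Lys12, Arg14, Lys17, Arg18, Lys19.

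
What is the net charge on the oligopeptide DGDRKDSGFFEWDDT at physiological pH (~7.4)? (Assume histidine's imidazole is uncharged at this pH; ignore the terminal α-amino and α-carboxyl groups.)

The side chains ionized at physiological pH are Lys/Arg (+1) and Asp/Glu (−1); with His treated as neutral, nothing else contributes.
Positive (K, R): R4, K5 → +2.
Negative (D, E): D1, D3, D6, E11, D13, D14 → −6.
Net charge = (+2) + (−6) = −4.

-4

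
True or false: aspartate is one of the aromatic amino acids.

The aromatic amino acids are Phe (F, benzyl), Trp (W, indole), and Tyr (Y, phenol).
Aspartate is not in this group.

False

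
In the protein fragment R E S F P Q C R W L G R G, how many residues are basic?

The basic amino acids are Lys (K), Arg (R), and His (H).
Matching residues: R1, R8, R12.

3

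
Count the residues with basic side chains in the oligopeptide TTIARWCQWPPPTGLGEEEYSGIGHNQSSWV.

2

The basic amino acids are Lys (K), Arg (R), and His (H).
Matching residues: R5, H25.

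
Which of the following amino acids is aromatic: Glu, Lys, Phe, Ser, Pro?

The aromatic amino acids are Phe (F, benzyl), Trp (W, indole), and Tyr (Y, phenol).
Of the listed options, only Phe belongs to this group.

Phe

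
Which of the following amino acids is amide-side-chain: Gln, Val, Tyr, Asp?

Only N (asparagine) and Q (glutamine) carry a side-chain carboxamide.
Of the listed options, only Gln belongs to this group.

Gln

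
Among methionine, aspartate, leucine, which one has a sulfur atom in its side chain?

Only Cys (C) and Met (M) have a sulfur atom in the side chain.
Of the listed options, only methionine belongs to this group.

methionine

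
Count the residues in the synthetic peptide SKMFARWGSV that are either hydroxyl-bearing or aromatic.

4

Hydroxyl-bearing: S, T, Y. Aromatic: F, W, Y.
Hydroxyl-bearing residues here: S1, S9 (2).
Aromatic residues here: F4, W7 (2).
(Y belongs to both groups, but none appear in this sequence.) Total = 2 + 2 = 4.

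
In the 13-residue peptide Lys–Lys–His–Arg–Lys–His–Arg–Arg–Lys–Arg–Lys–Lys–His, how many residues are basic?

13

Lysine (K), arginine (R), and histidine (H) have basic, nitrogen-containing side chains.
Matching residues: Lys1, Lys2, His3, Arg4, Lys5, His6, Arg7, Arg8, Lys9, Arg10, Lys11, Lys12, His13.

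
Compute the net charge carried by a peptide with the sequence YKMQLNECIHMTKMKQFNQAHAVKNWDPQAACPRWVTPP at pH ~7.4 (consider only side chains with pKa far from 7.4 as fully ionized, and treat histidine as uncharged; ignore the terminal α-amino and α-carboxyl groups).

+3

The side chains ionized at physiological pH are Lys/Arg (+1) and Asp/Glu (−1); with His treated as neutral, nothing else contributes.
Positive (K, R): K2, K13, K15, K24, R34 → +5.
Negative (D, E): E7, D27 → −2.
Net charge = (+5) + (−2) = +3.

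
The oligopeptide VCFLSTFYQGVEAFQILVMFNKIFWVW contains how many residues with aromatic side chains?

F, W, and Y each carry an aromatic ring on the side chain.
Matching residues: F3, F7, Y8, F14, F20, F24, W25, W27.

8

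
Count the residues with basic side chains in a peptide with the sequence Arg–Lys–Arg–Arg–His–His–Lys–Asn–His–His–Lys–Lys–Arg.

12

K, R, and H are the three residues with basic side chains (ε-amine, guanidinium, and imidazole respectively).
Matching residues: Arg1, Lys2, Arg3, Arg4, His5, His6, Lys7, His9, His10, Lys11, Lys12, Arg13.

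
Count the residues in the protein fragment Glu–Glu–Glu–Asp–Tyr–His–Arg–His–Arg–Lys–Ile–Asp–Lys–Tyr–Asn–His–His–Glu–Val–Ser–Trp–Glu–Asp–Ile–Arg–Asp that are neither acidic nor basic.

8

Acidic: D, E. Basic: K, R, H. All other residues are neither.
Matching residues: Tyr5, Ile11, Tyr14, Asn15, Val19, Ser20, Trp21, Ile24.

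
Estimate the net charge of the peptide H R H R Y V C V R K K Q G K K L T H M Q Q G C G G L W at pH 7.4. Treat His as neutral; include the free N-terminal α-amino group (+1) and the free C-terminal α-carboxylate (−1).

At pH ~7.4 the Lys and Arg side chains are protonated (+1), the Asp and Glu side chains are deprotonated (−1), and with His taken as neutral all other side chains carry no charge.
Positive (K, R): R2, R4, R9, K10, K11, K14, K15 → +7.
Negative (D, E): none → −0.
The N-terminus (+1) and C-terminus (−1) cancel.
Net charge = (+7) + (−0) = +7.

+7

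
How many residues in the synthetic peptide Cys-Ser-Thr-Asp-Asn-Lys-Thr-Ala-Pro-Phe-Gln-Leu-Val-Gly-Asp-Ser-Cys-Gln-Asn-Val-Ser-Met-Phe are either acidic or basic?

3

Acidic: D, E. Basic: H, K, R.
Acidic residues here: Asp4, Asp15 (2).
Basic residues here: Lys6 (1).
The two groups share no amino acid, so total = 2 + 1 = 3.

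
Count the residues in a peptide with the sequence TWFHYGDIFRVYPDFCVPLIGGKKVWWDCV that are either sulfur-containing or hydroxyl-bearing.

5

Sulfur-containing: C, M. Hydroxyl-bearing: S, T, Y.
Sulfur-containing residues here: C16, C29 (2).
Hydroxyl-bearing residues here: T1, Y5, Y12 (3).
The two groups share no amino acid, so total = 2 + 3 = 5.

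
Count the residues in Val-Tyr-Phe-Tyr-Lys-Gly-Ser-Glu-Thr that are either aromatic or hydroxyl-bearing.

Aromatic: F, W, Y. Hydroxyl-bearing: S, T, Y.
Aromatic residues here: Tyr2, Phe3, Tyr4 (3).
Hydroxyl-bearing residues here: Tyr2, Tyr4, Ser7, Thr9 (4).
Y is in both groups, so the 2 Y residues must not be double-counted.
Total = 3 + 4 − 2 = 5.

5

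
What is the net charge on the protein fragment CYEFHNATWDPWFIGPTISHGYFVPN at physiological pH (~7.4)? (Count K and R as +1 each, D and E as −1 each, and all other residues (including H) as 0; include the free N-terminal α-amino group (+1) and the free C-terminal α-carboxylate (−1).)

Positive (K, R): none → +0.
Negative (D, E): E3, D10 → −2.
The N-terminus (+1) and C-terminus (−1) cancel.
Net charge = (+0) + (−2) = −2.

-2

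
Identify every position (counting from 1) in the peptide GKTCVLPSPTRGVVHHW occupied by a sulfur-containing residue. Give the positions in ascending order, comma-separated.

4

Cysteine (C, thiol) and methionine (M, thioether) are the two sulfur-containing amino acids.
Matching residues: C4.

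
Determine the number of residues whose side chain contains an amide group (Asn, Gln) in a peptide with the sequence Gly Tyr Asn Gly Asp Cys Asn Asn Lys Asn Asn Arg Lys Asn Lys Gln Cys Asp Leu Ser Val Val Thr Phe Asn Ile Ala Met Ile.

Matching residues: Asn3, Asn7, Asn8, Asn10, Asn11, Asn14, Gln16, Asn25.

8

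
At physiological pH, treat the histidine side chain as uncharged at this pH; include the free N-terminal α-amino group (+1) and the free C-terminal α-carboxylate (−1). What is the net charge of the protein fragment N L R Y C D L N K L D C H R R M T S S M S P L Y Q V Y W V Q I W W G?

The side chains ionized at physiological pH are Lys/Arg (+1) and Asp/Glu (−1); with His treated as neutral, nothing else contributes.
Positive (K, R): R3, K9, R14, R15 → +4.
Negative (D, E): D6, D11 → −2.
The N-terminus (+1) and C-terminus (−1) cancel.
Net charge = (+4) + (−2) = +2.

+2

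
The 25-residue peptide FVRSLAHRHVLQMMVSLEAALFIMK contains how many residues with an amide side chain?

The amide-side-chain residues are Asn (N) and Gln (Q).
Matching residues: Q12.

1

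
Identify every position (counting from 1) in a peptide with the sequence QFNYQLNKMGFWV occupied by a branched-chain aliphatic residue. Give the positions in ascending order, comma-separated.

V, L, and I make up the branched-chain aliphatic group.
Matching residues: L6, V13.

6, 13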